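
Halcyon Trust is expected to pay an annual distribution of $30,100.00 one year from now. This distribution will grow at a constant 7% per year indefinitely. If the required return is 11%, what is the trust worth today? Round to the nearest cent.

Growing perpetuity: P = D₁ / (r − g) = $30,100.0000 / (0.11 − 0.07) = $752,500.00

$752500.00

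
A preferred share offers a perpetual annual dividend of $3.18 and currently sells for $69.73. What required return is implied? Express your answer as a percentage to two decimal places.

P = C/r ⇒ r = C/P = $3.18/$69.73 = 0.045604

4.56%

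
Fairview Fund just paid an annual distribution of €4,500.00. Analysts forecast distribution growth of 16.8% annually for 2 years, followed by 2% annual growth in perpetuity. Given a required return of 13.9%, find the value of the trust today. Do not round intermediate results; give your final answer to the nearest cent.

D_1 = 5256.00000
D_2 = 6139.00800
Terminal value at year 2: TV = D_2×(1+g_2)/(r−g_2) = 6261.78816/0.119 = 52620.06857
P_0 = D_1/(1+r)^1 + D_2/(1+r)^2 + TV/(1+r)^2
    = 4614.57419 + 4732.06554 + 40560.56178 = 49907.20151

€49907.20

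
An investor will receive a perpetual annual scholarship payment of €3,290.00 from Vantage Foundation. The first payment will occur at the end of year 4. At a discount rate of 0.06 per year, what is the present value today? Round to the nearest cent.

€46039.12

Value at end of year 3: C / r = €3,290.00 / 0.06 = €54,833.3333
Discount to today: PV = €54,833.3333 / (1 + 0.06)^3 = €54,833.3333 / 1.191016 = €46,039.12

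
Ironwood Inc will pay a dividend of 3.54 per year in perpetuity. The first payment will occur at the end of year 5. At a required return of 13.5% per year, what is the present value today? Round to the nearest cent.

Value at end of year 4: C / r = 3.54 / 0.135 = 26.2222
Discount to today: PV = 26.2222 / (1 + 0.135)^4 = 26.2222 / 1.659524 = 15.80

15.80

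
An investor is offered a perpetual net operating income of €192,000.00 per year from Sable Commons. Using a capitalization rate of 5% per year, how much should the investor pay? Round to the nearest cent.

€3840000.00

Level perpetuity: PV = C / r = €192,000.00 / 0.05 = €3,840,000.00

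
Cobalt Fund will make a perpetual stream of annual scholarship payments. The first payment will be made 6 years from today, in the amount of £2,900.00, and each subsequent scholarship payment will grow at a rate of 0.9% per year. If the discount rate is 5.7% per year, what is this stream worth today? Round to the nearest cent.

Value at end of year 5: C₁ / (r − g) = £2,900.00 / (0.057 − 0.009) = £60,416.6667
Discount to today: PV = £60,416.6667 / (1 + 0.057)^5 = £60,416.6667 / 1.319395 = £45,791.18

£45791.18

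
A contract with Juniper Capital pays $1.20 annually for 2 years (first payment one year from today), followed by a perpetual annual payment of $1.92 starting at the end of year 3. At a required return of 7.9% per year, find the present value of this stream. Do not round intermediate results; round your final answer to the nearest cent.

PV of 2-year annuity: $1.20 × [1 − (1+0.079)^−2] / 0.079 = 2.14286
Perpetuity value at year 2: $1.92 / 0.079 = 24.30380
PV of perpetuity: 24.30380 / (1+0.079)^2 = 20.87523
Total PV = 2.14286 + 20.87523 = 23.01808

$23.02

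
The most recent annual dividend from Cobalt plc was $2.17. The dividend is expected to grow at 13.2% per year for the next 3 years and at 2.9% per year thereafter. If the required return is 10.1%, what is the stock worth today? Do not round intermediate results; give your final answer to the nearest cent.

D_1 = 2.45644
D_2 = 2.78069
D_3 = 3.14774
Terminal value at year 3: TV = D_3×(1+g_2)/(r−g_2) = 3.23903/0.072 = 44.98647
P_0 = D_1/(1+r)^1 + D_2/(1+r)^2 + D_3/(1+r)^3 + TV/(1+r)^3
    = 2.23110 + 2.29392 + 2.35851 + 33.70699 = 40.59051

$40.59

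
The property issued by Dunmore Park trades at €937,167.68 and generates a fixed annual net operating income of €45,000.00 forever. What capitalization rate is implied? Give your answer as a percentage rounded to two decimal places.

P = C/r ⇒ r = C/P = €45,000.00/€937,167.68 = 0.048017

4.80%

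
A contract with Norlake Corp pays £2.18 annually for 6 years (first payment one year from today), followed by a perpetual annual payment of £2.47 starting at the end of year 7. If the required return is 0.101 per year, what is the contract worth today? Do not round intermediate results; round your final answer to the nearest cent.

PV of 6-year annuity: £2.18 × [1 − (1+0.101)^−6] / 0.101 = 9.46671
Perpetuity value at year 6: £2.47 / 0.101 = 24.45545
PV of perpetuity: 24.45545 / (1+0.101)^6 = 13.72940
Total PV = 9.46671 + 13.72940 = 23.19611

£23.20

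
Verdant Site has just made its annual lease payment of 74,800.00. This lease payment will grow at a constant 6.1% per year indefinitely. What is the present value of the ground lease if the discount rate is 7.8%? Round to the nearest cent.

4668400.00

D₁ = D₀ × (1 + g) = 74,800.00 × 1.061 = 79,362.8000
Growing perpetuity: P = D₁ / (r − g) = 79,362.8000 / (0.078 − 0.061) = 4,668,400.00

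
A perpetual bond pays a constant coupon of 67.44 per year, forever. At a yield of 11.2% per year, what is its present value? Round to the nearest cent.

Level perpetuity: PV = C / r = 67.44 / 0.112 = 602.14

602.14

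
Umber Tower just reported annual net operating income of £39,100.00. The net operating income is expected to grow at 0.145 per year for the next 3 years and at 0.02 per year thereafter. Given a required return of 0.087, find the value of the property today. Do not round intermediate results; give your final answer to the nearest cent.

£825981.71

D_1 = 44769.50000
D_2 = 51261.07750
D_3 = 58693.93374
Terminal value at year 3: TV = D_3×(1+g_2)/(r−g_2) = 59867.81241/0.067 = 893549.43899
P_0 = D_1/(1+r)^1 + D_2/(1+r)^2 + D_3/(1+r)^3 + TV/(1+r)^3
    = 41186.29255 + 43383.90521 + 45698.77780 + 695712.73668 = 825981.71224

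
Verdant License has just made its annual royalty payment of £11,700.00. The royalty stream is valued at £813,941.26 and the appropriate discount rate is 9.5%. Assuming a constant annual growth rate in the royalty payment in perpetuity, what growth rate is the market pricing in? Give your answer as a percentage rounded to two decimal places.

7.95%

P = D₀(1+g)/(r−g) ⇒ P(r−g) = D₀(1+g) ⇒ g(P+D₀) = P·r − D₀
g = (P·r − D₀)/(P + D₀) = (£813,941.26×0.095 − £11,700.00) / (£813,941.26 + £11,700.00) = 0.079483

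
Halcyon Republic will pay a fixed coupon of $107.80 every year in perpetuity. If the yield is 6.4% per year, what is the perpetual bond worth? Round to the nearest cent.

$1684.38

Level perpetuity: PV = C / r = $107.80 / 0.064 = $1,684.38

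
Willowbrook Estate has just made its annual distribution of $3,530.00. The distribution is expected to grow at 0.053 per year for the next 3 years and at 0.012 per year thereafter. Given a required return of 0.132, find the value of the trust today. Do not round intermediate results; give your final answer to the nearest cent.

D_1 = 3717.09000
D_2 = 3914.09577
D_3 = 4121.54285
Terminal value at year 3: TV = D_3×(1+g_2)/(r−g_2) = 4171.00136/0.12 = 34758.34467
P_0 = D_1/(1+r)^1 + D_2/(1+r)^2 + D_3/(1+r)^3 + TV/(1+r)^3
    = 3283.64841 + 3054.48920 + 2841.32255 + 23961.82019 = 33141.28035

$33141.28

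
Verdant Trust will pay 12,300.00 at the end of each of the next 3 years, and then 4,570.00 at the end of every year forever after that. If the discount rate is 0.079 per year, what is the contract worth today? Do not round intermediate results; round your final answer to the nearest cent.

77805.06

PV of 3-year annuity: 12,300.00 × [1 − (1+0.079)^−3] / 0.079 = 31755.57632
Perpetuity value at year 3: 4,570.00 / 0.079 = 57848.10127
PV of perpetuity: 57848.10127 / (1+0.079)^3 = 46049.48470
Total PV = 31755.57632 + 46049.48470 = 77805.06102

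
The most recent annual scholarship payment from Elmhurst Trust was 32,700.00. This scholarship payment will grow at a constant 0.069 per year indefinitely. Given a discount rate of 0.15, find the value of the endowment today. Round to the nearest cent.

D₁ = D₀ × (1 + g) = 32,700.00 × 1.069 = 34,956.3000
Growing perpetuity: P = D₁ / (r − g) = 34,956.3000 / (0.15 − 0.069) = 431,559.26

431559.26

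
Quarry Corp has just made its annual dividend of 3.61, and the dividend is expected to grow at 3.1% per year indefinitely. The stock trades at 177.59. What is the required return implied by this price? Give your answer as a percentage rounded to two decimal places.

5.20%

D₁ = 3.61 × 1.031 = 3.7219
P = D₁/(r − g) ⇒ r = D₁/P + g = 3.7219/177.59 + 0.031 = 0.020958 + 0.031 = 0.051958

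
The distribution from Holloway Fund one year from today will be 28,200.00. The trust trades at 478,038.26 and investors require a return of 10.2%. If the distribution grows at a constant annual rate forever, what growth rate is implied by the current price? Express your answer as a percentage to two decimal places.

P = D₁/(r−g) ⇒ g = r − D₁/P = 0.102 − 28,200.00/478,038.26 = 0.043009

4.30%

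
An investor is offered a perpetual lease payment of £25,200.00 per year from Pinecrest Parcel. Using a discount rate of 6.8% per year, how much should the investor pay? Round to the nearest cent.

£370588.24

Level perpetuity: PV = C / r = £25,200.00 / 0.068 = £370,588.24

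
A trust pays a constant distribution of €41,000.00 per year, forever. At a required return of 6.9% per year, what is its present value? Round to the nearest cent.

Level perpetuity: PV = C / r = €41,000.00 / 0.069 = €594,202.90

€594202.90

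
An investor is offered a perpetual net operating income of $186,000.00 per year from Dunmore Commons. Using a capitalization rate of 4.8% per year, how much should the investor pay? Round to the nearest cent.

Level perpetuity: PV = C / r = $186,000.00 / 0.048 = $3,875,000.00

$3875000.00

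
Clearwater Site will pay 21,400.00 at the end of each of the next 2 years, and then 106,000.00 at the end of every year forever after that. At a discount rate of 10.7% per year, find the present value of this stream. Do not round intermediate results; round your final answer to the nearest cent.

PV of 2-year annuity: 21,400.00 × [1 − (1+0.107)^−2] / 0.107 = 36794.51368
Perpetuity value at year 2: 106,000.00 / 0.107 = 990654.20561
PV of perpetuity: 990654.20561 / (1+0.107)^2 = 808401.00698
Total PV = 36794.51368 + 808401.00698 = 845195.52067

845195.52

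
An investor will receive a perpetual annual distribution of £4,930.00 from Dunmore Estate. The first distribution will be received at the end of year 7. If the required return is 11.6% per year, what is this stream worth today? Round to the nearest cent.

Value at end of year 6: C / r = £4,930.00 / 0.116 = £42,500.0000
Discount to today: PV = £42,500.0000 / (1 + 0.116)^6 = £42,500.0000 / 1.931902 = £21,999.04

£21999.04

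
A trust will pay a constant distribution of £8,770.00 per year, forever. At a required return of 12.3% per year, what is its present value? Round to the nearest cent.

Level perpetuity: PV = C / r = £8,770.00 / 0.123 = £71,300.81

£71300.81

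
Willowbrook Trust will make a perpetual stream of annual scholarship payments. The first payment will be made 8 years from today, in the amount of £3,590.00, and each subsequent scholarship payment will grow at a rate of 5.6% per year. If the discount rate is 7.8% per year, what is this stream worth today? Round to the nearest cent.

Value at end of year 7: C₁ / (r − g) = £3,590.00 / (0.078 − 0.056) = £163,181.8182
Discount to today: PV = £163,181.8182 / (1 + 0.078)^7 = £163,181.8182 / 1.691731 = £96,458.49

£96458.49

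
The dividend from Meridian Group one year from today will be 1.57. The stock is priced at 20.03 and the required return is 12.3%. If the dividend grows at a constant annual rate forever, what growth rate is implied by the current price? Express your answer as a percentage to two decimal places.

4.46%

P = D₁/(r−g) ⇒ g = r − D₁/P = 0.123 − 1.57/20.03 = 0.044618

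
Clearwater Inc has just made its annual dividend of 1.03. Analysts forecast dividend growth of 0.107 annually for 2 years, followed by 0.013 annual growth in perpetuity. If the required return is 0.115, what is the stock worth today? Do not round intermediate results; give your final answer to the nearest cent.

D_1 = 1.14021
D_2 = 1.26221
Terminal value at year 2: TV = D_2×(1+g_2)/(r−g_2) = 1.27862/0.102 = 12.53550
P_0 = D_1/(1+r)^1 + D_2/(1+r)^2 + TV/(1+r)^2
    = 1.02261 + 1.01527 + 10.08305 = 12.12093

12.12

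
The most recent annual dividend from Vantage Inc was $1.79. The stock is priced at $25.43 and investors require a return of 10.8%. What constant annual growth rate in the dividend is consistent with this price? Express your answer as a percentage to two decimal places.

P = D₀(1+g)/(r−g) ⇒ P(r−g) = D₀(1+g) ⇒ g(P+D₀) = P·r − D₀
g = (P·r − D₀)/(P + D₀) = ($25.43×0.108 − $1.79) / ($25.43 + $1.79) = 0.035137

3.51%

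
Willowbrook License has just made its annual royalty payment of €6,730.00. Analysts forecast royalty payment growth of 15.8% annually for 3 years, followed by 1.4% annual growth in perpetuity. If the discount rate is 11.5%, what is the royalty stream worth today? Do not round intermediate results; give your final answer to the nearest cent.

€97476.67

D_1 = 7793.34000
D_2 = 9024.68772
D_3 = 10450.58838
Terminal value at year 3: TV = D_3×(1+g_2)/(r−g_2) = 10596.89662/0.101 = 104919.76849
P_0 = D_1/(1+r)^1 + D_2/(1+r)^2 + D_3/(1+r)^3 + TV/(1+r)^3
    = 6989.54260 + 7259.09447 + 7539.04161 + 75688.99199 = 97476.67067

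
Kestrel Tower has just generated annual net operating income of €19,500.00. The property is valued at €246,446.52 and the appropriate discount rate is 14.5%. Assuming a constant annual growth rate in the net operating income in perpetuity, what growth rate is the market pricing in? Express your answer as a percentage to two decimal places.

P = D₀(1+g)/(r−g) ⇒ P(r−g) = D₀(1+g) ⇒ g(P+D₀) = P·r − D₀
g = (P·r − D₀)/(P + D₀) = (€246,446.52×0.145 − €19,500.00) / (€246,446.52 + €19,500.00) = 0.061045

6.10%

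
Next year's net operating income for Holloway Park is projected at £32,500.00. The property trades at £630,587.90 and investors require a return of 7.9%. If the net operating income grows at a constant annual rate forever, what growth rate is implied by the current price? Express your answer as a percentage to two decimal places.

P = D₁/(r−g) ⇒ g = r − D₁/P = 0.079 − £32,500.00/£630,587.90 = 0.027461

2.75%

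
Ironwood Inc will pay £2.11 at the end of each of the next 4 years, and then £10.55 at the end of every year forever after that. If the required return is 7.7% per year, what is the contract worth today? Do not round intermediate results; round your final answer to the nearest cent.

£108.87

PV of 4-year annuity: £2.11 × [1 − (1+0.077)^−4] / 0.077 = 7.03551
Perpetuity value at year 4: £10.55 / 0.077 = 137.01299
PV of perpetuity: 137.01299 / (1+0.077)^4 = 101.83543
Total PV = 7.03551 + 101.83543 = 108.87095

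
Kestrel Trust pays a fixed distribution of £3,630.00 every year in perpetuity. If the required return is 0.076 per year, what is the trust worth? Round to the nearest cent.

£47763.16

Level perpetuity: PV = C / r = £3,630.00 / 0.076 = £47,763.16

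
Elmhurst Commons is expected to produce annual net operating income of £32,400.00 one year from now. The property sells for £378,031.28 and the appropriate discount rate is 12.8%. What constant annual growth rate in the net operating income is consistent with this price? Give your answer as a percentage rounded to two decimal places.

P = D₁/(r−g) ⇒ g = r − D₁/P = 0.128 − £32,400.00/£378,031.28 = 0.042293

4.23%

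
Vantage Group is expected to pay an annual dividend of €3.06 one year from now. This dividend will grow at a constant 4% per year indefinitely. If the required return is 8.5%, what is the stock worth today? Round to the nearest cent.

Growing perpetuity: P = D₁ / (r − g) = €3.0600 / (0.085 − 0.04) = €68.00

€68.00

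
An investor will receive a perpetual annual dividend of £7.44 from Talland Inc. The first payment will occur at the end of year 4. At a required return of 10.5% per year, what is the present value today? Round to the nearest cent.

£52.52

Value at end of year 3: C / r = £7.44 / 0.105 = £70.8571
Discount to today: PV = £70.8571 / (1 + 0.105)^3 = £70.8571 / 1.349233 = £52.52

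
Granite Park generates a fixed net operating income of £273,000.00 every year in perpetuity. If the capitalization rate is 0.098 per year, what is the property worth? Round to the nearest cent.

Level perpetuity: PV = C / r = £273,000.00 / 0.098 = £2,785,714.29

£2785714.29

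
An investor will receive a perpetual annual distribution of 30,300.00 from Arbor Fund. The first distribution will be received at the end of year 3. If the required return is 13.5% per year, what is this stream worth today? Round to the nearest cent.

Value at end of year 2: C / r = 30,300.00 / 0.135 = 224,444.4444
Discount to today: PV = 224,444.4444 / (1 + 0.135)^2 = 224,444.4444 / 1.288225 = 174,227.67

174227.67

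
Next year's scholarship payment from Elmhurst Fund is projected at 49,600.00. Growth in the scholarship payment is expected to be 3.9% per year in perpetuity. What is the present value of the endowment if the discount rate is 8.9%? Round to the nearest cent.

992000.00

Growing perpetuity: P = D₁ / (r − g) = 49,600.0000 / (0.089 − 0.039) = 992,000.00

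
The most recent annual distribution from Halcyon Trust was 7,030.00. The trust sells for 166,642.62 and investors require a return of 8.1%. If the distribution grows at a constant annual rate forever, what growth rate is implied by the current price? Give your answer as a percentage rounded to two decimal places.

3.72%

P = D₀(1+g)/(r−g) ⇒ P(r−g) = D₀(1+g) ⇒ g(P+D₀) = P·r − D₀
g = (P·r − D₀)/(P + D₀) = (166,642.62×0.081 − 7,030.00) / (166,642.62 + 7,030.00) = 0.037243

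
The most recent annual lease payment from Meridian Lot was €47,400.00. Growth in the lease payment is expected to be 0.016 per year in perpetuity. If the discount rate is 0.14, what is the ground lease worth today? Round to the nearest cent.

€388374.19

D₁ = D₀ × (1 + g) = €47,400.00 × 1.016 = €48,158.4000
Growing perpetuity: P = D₁ / (r − g) = €48,158.4000 / (0.14 − 0.016) = €388,374.19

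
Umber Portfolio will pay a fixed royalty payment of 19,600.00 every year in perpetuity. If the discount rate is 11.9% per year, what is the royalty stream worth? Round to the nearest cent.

164705.88

Level perpetuity: PV = C / r = 19,600.00 / 0.119 = 164,705.88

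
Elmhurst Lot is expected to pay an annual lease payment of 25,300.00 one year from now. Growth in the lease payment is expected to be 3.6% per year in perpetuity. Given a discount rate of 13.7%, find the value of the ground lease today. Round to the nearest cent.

250495.05

Growing perpetuity: P = D₁ / (r − g) = 25,300.0000 / (0.137 − 0.036) = 250,495.05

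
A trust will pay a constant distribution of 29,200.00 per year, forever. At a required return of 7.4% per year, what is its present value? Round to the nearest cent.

Level perpetuity: PV = C / r = 29,200.00 / 0.074 = 394,594.59

394594.59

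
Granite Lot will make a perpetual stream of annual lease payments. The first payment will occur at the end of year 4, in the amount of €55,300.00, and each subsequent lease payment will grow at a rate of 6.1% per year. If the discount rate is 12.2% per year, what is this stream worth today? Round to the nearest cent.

€641825.14

Value at end of year 3: C₁ / (r − g) = €55,300.00 / (0.122 − 0.061) = €906,557.3770
Discount to today: PV = €906,557.3770 / (1 + 0.122)^3 = €906,557.3770 / 1.412468 = €641,825.14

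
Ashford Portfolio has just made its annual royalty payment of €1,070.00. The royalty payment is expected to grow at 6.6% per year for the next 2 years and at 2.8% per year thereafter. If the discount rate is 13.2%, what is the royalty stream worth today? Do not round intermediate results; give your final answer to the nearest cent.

D_1 = 1140.62000
D_2 = 1215.90092
Terminal value at year 2: TV = D_2×(1+g_2)/(r−g_2) = 1249.94615/0.104 = 12018.71294
P_0 = D_1/(1+r)^1 + D_2/(1+r)^2 + TV/(1+r)^2
    = 1007.61484 + 948.86698 + 9379.18514 = 11335.66696

€11335.67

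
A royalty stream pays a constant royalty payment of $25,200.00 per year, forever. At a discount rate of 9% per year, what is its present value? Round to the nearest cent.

$280000.00

Level perpetuity: PV = C / r = $25,200.00 / 0.09 = $280,000.00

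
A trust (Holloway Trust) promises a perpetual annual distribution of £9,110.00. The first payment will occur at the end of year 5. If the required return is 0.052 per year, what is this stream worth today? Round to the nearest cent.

Value at end of year 4: C / r = £9,110.00 / 0.052 = £175,192.3077
Discount to today: PV = £175,192.3077 / (1 + 0.052)^4 = £175,192.3077 / 1.224794 = £143,038.21

£143038.21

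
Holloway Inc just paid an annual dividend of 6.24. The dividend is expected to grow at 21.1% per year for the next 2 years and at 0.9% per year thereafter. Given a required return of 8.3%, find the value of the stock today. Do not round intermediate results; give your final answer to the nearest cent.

D_1 = 7.55664
D_2 = 9.15109
Terminal value at year 2: TV = D_2×(1+g_2)/(r−g_2) = 9.23345/0.074 = 124.77636
P_0 = D_1/(1+r)^1 + D_2/(1+r)^2 + TV/(1+r)^2
    = 6.97751 + 7.80218 + 106.38378 = 121.16346

121.16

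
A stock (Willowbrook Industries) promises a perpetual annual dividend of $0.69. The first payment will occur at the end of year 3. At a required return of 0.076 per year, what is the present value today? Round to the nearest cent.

Value at end of year 2: C / r = $0.69 / 0.076 = $9.0789
Discount to today: PV = $9.0789 / (1 + 0.076)^2 = $9.0789 / 1.157776 = $7.84

$7.84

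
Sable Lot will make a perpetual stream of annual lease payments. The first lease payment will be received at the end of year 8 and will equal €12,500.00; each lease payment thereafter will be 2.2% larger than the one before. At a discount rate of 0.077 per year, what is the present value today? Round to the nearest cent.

€135218.90

Value at end of year 7: C₁ / (r − g) = €12,500.00 / (0.077 − 0.022) = €227,272.7273
Discount to today: PV = €227,272.7273 / (1 + 0.077)^7 = €227,272.7273 / 1.680776 = €135,218.90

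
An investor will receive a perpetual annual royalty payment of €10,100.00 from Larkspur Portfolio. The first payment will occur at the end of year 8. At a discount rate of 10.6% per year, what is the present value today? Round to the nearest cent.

€47068.42

Value at end of year 7: C / r = €10,100.00 / 0.106 = €95,283.0189
Discount to today: PV = €95,283.0189 / (1 + 0.106)^7 = €95,283.0189 / 2.024351 = €47,068.42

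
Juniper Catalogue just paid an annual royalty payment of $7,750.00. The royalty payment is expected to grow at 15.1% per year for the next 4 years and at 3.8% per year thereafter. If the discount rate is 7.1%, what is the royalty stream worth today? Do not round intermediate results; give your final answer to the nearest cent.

$362421.31

D_1 = 8920.25000
D_2 = 10267.20775
D_3 = 11817.55612
D_4 = 13602.00709
Terminal value at year 4: TV = D_4×(1+g_2)/(r−g_2) = 14118.88336/0.033 = 427844.95042
P_0 = D_1/(1+r)^1 + D_2/(1+r)^2 + D_3/(1+r)^3 + D_4/(1+r)^4 + TV/(1+r)^4
    = 8328.89823 + 8951.03815 + 9619.64978 + 10338.20438 + 325183.51962 = 362421.31015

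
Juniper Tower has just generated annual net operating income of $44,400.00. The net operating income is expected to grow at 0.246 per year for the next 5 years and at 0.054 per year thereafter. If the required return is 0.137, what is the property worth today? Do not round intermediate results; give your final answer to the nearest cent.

D_1 = 55322.40000
D_2 = 68931.71040
D_3 = 85888.91116
D_4 = 107017.58330
D_5 = 133343.90880
Terminal value at year 5: TV = D_5×(1+g_2)/(r−g_2) = 140544.47987/0.083 = 1693306.98640
P_0 = D_1/(1+r)^1 + D_2/(1+r)^2 + D_3/(1+r)^3 + D_4/(1+r)^4 + D_5/(1+r)^5 + TV/(1+r)^5
    = 48656.46438 + 53320.98031 + 58432.66620 + 64034.39058 + 70173.13163 + 891114.22573 = 1185731.85883

$1185731.86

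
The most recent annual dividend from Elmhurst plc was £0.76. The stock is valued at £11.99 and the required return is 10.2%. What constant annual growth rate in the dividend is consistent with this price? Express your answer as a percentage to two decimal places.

3.63%

P = D₀(1+g)/(r−g) ⇒ P(r−g) = D₀(1+g) ⇒ g(P+D₀) = P·r − D₀
g = (P·r − D₀)/(P + D₀) = (£11.99×0.102 − £0.76) / (£11.99 + £0.76) = 0.036312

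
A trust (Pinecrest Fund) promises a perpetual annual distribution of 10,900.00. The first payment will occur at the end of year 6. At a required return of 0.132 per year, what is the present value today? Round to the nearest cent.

44424.28

Value at end of year 5: C / r = 10,900.00 / 0.132 = 82,575.7576
Discount to today: PV = 82,575.7576 / (1 + 0.132)^5 = 82,575.7576 / 1.858798 = 44,424.28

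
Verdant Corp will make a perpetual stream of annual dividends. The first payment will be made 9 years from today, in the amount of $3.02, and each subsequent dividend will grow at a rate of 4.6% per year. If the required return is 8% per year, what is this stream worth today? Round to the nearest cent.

$47.99

Value at end of year 8: C₁ / (r − g) = $3.02 / (0.08 − 0.046) = $88.8235
Discount to today: PV = $88.8235 / (1 + 0.08)^8 = $88.8235 / 1.850930 = $47.99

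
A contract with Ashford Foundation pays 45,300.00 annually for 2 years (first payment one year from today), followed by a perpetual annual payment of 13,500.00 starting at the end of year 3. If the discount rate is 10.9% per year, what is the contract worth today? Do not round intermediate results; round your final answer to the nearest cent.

PV of 2-year annuity: 45,300.00 × [1 − (1+0.109)^−2] / 0.109 = 77680.44225
Perpetuity value at year 2: 13,500.00 / 0.109 = 123853.21101
PV of perpetuity: 123853.21101 / (1+0.109)^2 = 100703.41034
Total PV = 77680.44225 + 100703.41034 = 178383.85259

178383.85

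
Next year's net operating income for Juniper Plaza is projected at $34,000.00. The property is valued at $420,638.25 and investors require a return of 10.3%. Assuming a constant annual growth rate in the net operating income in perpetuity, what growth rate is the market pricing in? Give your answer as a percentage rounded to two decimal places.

2.22%

P = D₁/(r−g) ⇒ g = r − D₁/P = 0.103 − $34,000.00/$420,638.25 = 0.022170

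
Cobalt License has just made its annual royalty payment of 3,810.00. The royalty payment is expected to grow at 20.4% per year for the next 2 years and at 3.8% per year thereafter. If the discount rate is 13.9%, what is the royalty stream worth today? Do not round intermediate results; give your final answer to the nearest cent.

D_1 = 4587.24000
D_2 = 5523.03696
Terminal value at year 2: TV = D_2×(1+g_2)/(r−g_2) = 5732.91236/0.101 = 56761.50856
P_0 = D_1/(1+r)^1 + D_2/(1+r)^2 + TV/(1+r)^2
    = 4027.42757 + 4257.26321 + 43752.86345 = 52037.55422

52037.55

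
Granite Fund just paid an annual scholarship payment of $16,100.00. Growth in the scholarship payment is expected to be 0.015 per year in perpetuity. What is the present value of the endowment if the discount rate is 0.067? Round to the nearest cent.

$314259.62

D₁ = D₀ × (1 + g) = $16,100.00 × 1.015 = $16,341.5000
Growing perpetuity: P = D₁ / (r − g) = $16,341.5000 / (0.067 − 0.015) = $314,259.62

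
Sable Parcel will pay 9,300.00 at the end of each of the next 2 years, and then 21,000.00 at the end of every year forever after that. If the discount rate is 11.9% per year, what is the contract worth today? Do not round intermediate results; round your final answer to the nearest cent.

156670.98

PV of 2-year annuity: 9,300.00 × [1 − (1+0.119)^−2] / 0.119 = 15738.15188
Perpetuity value at year 2: 21,000.00 / 0.119 = 176470.58824
PV of perpetuity: 176470.58824 / (1+0.119)^2 = 140932.82592
Total PV = 15738.15188 + 140932.82592 = 156670.97780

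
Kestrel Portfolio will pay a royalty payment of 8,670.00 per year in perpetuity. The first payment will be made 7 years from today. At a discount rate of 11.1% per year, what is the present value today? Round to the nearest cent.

Value at end of year 6: C / r = 8,670.00 / 0.111 = 78,108.1081
Discount to today: PV = 78,108.1081 / (1 + 0.111)^6 = 78,108.1081 / 1.880548 = 41,534.77

41534.77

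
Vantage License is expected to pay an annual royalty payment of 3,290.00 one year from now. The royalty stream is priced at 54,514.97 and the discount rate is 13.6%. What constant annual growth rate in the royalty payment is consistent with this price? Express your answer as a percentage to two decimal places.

P = D₁/(r−g) ⇒ g = r − D₁/P = 0.136 − 3,290.00/54,514.97 = 0.075650

7.56%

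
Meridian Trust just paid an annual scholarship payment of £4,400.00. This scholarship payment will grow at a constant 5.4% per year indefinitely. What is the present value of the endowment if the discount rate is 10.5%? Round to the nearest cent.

£90933.33

D₁ = D₀ × (1 + g) = £4,400.00 × 1.054 = £4,637.6000
Growing perpetuity: P = D₁ / (r − g) = £4,637.6000 / (0.105 − 0.054) = £90,933.33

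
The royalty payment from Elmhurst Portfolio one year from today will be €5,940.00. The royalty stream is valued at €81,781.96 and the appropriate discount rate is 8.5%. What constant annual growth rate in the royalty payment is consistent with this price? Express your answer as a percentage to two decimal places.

1.24%

P = D₁/(r−g) ⇒ g = r − D₁/P = 0.085 − €5,940.00/€81,781.96 = 0.012368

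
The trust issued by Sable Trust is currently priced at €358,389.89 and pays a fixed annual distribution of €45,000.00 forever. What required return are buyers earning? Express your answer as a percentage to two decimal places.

12.56%

P = C/r ⇒ r = C/P = €45,000.00/€358,389.89 = 0.125562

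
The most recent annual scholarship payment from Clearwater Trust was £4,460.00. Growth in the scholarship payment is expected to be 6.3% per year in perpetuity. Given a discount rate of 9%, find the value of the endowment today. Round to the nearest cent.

£175591.85

D₁ = D₀ × (1 + g) = £4,460.00 × 1.063 = £4,740.9800
Growing perpetuity: P = D₁ / (r − g) = £4,740.9800 / (0.09 − 0.063) = £175,591.85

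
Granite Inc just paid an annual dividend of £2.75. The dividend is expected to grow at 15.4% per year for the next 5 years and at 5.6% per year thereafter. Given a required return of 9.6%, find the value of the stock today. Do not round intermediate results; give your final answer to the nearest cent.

£110.05

D_1 = 3.17350
D_2 = 3.66222
D_3 = 4.22620
D_4 = 4.87704
D_5 = 5.62810
Terminal value at year 5: TV = D_5×(1+g_2)/(r−g_2) = 5.94327/0.04 = 148.58182
P_0 = D_1/(1+r)^1 + D_2/(1+r)^2 + D_3/(1+r)^3 + D_4/(1+r)^4 + D_5/(1+r)^5 + TV/(1+r)^5
    = 2.89553 + 3.04876 + 3.21010 + 3.37998 + 3.55884 + 93.95349 = 110.04669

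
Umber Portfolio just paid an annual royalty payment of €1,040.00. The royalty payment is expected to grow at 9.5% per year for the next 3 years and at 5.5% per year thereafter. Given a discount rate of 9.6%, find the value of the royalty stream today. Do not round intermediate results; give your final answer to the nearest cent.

D_1 = 1138.80000
D_2 = 1246.98600
D_3 = 1365.44967
Terminal value at year 3: TV = D_3×(1+g_2)/(r−g_2) = 1440.54940/0.041 = 35135.35126
P_0 = D_1/(1+r)^1 + D_2/(1+r)^2 + D_3/(1+r)^3 + TV/(1+r)^3
    = 1039.05109 + 1038.10306 + 1037.15588 + 26687.79158 = 29802.10161

€29802.10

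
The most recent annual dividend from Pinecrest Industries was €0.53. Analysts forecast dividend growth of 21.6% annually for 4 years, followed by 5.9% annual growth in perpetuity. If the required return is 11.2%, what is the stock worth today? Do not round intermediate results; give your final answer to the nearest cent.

€17.81

D_1 = 0.64448
D_2 = 0.78369
D_3 = 0.95296
D_4 = 1.15880
Terminal value at year 4: TV = D_4×(1+g_2)/(r−g_2) = 1.22717/0.053 = 23.15423
P_0 = D_1/(1+r)^1 + D_2/(1+r)^2 + D_3/(1+r)^3 + D_4/(1+r)^4 + TV/(1+r)^4
    = 0.57957 + 0.63377 + 0.69305 + 0.75786 + 15.14297 = 17.80722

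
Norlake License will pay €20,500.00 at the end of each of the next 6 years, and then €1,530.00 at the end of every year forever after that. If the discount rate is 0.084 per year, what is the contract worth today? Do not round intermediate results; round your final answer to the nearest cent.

PV of 6-year annuity: €20,500.00 × [1 − (1+0.084)^−6] / 0.084 = 93629.94049
Perpetuity value at year 6: €1,530.00 / 0.084 = 18214.28571
PV of perpetuity: 18214.28571 / (1+0.084)^6 = 11226.29503
Total PV = 93629.94049 + 11226.29503 = 104856.23553

€104856.24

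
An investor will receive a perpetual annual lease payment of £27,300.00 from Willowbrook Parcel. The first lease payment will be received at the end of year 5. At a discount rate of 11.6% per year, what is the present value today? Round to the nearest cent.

£151721.76

Value at end of year 4: C / r = £27,300.00 / 0.116 = £235,344.8276
Discount to today: PV = £235,344.8276 / (1 + 0.116)^4 = £235,344.8276 / 1.551161 = £151,721.76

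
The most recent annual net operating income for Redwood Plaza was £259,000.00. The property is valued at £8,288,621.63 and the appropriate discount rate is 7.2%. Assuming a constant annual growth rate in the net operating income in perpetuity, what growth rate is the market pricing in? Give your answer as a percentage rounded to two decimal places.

3.95%

P = D₀(1+g)/(r−g) ⇒ P(r−g) = D₀(1+g) ⇒ g(P+D₀) = P·r − D₀
g = (P·r − D₀)/(P + D₀) = (£8,288,621.63×0.072 − £259,000.00) / (£8,288,621.63 + £259,000.00) = 0.039518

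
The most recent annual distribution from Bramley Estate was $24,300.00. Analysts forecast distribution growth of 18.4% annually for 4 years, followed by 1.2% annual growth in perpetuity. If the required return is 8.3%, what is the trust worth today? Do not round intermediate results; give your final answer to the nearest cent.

$616866.47

D_1 = 28771.20000
D_2 = 34065.10080
D_3 = 40333.07935
D_4 = 47754.36595
Terminal value at year 4: TV = D_4×(1+g_2)/(r−g_2) = 48327.41834/0.071 = 680667.86392
P_0 = D_1/(1+r)^1 + D_2/(1+r)^2 + D_3/(1+r)^3 + D_4/(1+r)^4 + TV/(1+r)^4
    = 26566.20499 + 29043.75504 + 31752.36008 + 34713.56817 + 494790.57732 = 616866.46559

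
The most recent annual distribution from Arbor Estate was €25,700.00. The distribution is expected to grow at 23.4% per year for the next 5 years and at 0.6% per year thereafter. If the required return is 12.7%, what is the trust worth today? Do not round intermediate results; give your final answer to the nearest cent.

D_1 = 31713.80000
D_2 = 39134.82920
D_3 = 48292.37923
D_4 = 59592.79597
D_5 = 73537.51023
Terminal value at year 5: TV = D_5×(1+g_2)/(r−g_2) = 73978.73529/0.121 = 611394.50655
P_0 = D_1/(1+r)^1 + D_2/(1+r)^2 + D_3/(1+r)^3 + D_4/(1+r)^4 + D_5/(1+r)^5 + TV/(1+r)^5
    = 28140.01775 + 30811.69645 + 33737.03054 + 36940.10265 + 40447.28187 + 336280.70714 = 506356.83640

€506356.84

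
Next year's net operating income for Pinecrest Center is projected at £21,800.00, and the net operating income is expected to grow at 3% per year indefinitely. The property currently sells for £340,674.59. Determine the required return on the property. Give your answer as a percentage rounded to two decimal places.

P = D₁/(r − g) ⇒ r = D₁/P + g = £21,800.0000/£340,674.59 + 0.03 = 0.063991 + 0.03 = 0.093991

9.40%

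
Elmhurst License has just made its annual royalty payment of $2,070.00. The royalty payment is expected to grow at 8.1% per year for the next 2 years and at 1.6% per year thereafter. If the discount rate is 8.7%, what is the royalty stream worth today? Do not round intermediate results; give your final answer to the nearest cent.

$33401.09

D_1 = 2237.67000
D_2 = 2418.92127
Terminal value at year 2: TV = D_2×(1+g_2)/(r−g_2) = 2457.62401/0.071 = 34614.42268
P_0 = D_1/(1+r)^1 + D_2/(1+r)^2 + TV/(1+r)^2
    = 2058.57406 + 2047.21118 + 29295.30369 = 33401.08893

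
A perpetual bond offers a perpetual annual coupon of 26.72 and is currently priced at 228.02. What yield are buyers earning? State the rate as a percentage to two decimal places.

11.72%

P = C/r ⇒ r = C/P = 26.72/228.02 = 0.117183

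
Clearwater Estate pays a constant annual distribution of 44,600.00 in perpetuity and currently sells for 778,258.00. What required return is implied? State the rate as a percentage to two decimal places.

P = C/r ⇒ r = C/P = 44,600.00/778,258.00 = 0.057307

5.73%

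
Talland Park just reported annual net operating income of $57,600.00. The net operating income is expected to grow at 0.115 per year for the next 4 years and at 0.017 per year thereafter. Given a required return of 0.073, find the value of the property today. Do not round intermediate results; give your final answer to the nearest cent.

$1473554.39

D_1 = 64224.00000
D_2 = 71609.76000
D_3 = 79844.88240
D_4 = 89027.04388
Terminal value at year 4: TV = D_4×(1+g_2)/(r−g_2) = 90540.50362/0.056 = 1616794.70753
P_0 = D_1/(1+r)^1 + D_2/(1+r)^2 + D_3/(1+r)^3 + D_4/(1+r)^4 + TV/(1+r)^4
    = 59854.61323 + 62197.47787 + 64632.04830 + 67161.91412 + 1219708.33329 = 1473554.38682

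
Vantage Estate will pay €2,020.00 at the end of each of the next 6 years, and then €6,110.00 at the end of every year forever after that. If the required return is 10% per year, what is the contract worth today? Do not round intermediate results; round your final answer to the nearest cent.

€43286.98

PV of 6-year annuity: €2,020.00 × [1 − (1+0.1)^−6] / 0.1 = 8797.62661
Perpetuity value at year 6: €6,110.00 / 0.1 = 61100.00000
PV of perpetuity: 61100.00000 / (1+0.1)^6 = 34489.35713
Total PV = 8797.62661 + 34489.35713 = 43286.98374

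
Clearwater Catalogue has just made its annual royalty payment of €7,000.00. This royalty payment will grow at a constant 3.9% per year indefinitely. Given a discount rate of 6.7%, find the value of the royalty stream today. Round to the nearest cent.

€259750.00

D₁ = D₀ × (1 + g) = €7,000.00 × 1.039 = €7,273.0000
Growing perpetuity: P = D₁ / (r − g) = €7,273.0000 / (0.067 − 0.039) = €259,750.00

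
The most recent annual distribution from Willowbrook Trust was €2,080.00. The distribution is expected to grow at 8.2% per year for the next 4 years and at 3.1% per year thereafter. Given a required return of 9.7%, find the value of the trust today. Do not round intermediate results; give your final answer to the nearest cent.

€38790.55

D_1 = 2250.56000
D_2 = 2435.10592
D_3 = 2634.78461
D_4 = 2850.83694
Terminal value at year 4: TV = D_4×(1+g_2)/(r−g_2) = 2939.21289/0.066 = 44533.52861
P_0 = D_1/(1+r)^1 + D_2/(1+r)^2 + D_3/(1+r)^3 + D_4/(1+r)^4 + TV/(1+r)^4
    = 2051.55880 + 2023.50649 + 1995.83776 + 1968.54736 + 30751.09589 = 38790.54629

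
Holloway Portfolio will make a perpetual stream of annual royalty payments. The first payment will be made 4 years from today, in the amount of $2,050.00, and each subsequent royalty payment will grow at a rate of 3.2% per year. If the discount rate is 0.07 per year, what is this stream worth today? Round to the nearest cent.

Value at end of year 3: C₁ / (r − g) = $2,050.00 / (0.07 − 0.032) = $53,947.3684
Discount to today: PV = $53,947.3684 / (1 + 0.07)^3 = $53,947.3684 / 1.225043 = $44,037.12

$44037.12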